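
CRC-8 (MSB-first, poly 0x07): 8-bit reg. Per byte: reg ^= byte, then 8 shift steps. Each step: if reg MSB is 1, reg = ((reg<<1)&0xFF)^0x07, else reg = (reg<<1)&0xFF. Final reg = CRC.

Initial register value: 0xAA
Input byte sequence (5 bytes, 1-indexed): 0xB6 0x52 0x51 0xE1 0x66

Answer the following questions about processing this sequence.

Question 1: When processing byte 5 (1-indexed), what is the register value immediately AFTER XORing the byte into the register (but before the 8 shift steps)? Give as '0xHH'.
Answer: 0xAB

Derivation:
Register before byte 5: 0xCD
Byte 5: 0x66
0xCD XOR 0x66 = 0xAB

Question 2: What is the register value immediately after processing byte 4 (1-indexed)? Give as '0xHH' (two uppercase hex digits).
Answer: 0xCD

Derivation:
After byte 1 (0xB6): reg=0x54
After byte 2 (0x52): reg=0x12
After byte 3 (0x51): reg=0xCE
After byte 4 (0xE1): reg=0xCD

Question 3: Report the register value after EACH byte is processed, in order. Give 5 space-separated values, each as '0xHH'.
0x54 0x12 0xCE 0xCD 0x58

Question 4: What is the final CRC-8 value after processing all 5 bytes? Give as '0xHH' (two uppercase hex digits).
Answer: 0x58

Derivation:
After byte 1 (0xB6): reg=0x54
After byte 2 (0x52): reg=0x12
After byte 3 (0x51): reg=0xCE
After byte 4 (0xE1): reg=0xCD
After byte 5 (0x66): reg=0x58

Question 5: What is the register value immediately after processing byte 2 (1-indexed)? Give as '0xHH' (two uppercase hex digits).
After byte 1 (0xB6): reg=0x54
After byte 2 (0x52): reg=0x12

Answer: 0x12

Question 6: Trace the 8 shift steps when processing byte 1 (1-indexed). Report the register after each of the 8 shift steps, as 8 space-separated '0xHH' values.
Answer: 0x38 0x70 0xE0 0xC7 0x89 0x15 0x2A 0x54

Derivation:
Register before byte 1: 0xAA
After XOR with byte 0xB6: 0x1C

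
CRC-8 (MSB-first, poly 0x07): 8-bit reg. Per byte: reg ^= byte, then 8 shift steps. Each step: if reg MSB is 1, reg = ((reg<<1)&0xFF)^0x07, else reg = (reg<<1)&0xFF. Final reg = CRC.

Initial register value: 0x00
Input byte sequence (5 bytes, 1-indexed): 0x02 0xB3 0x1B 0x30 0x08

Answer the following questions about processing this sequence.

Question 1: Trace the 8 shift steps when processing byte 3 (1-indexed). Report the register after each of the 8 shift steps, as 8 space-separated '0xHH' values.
After byte 1 (0x02): reg=0x0E
After byte 2 (0xB3): reg=0x3A
Register before byte 3: 0x3A
After XOR with byte 0x1B: 0x21

Answer: 0x42 0x84 0x0F 0x1E 0x3C 0x78 0xF0 0xE7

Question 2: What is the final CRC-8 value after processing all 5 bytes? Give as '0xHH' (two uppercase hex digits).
Answer: 0xE9

Derivation:
After byte 1 (0x02): reg=0x0E
After byte 2 (0xB3): reg=0x3A
After byte 3 (0x1B): reg=0xE7
After byte 4 (0x30): reg=0x2B
After byte 5 (0x08): reg=0xE9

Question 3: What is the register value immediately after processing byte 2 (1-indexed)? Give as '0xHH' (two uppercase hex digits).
Answer: 0x3A

Derivation:
After byte 1 (0x02): reg=0x0E
After byte 2 (0xB3): reg=0x3A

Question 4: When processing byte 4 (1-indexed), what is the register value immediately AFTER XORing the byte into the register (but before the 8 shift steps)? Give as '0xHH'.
Answer: 0xD7

Derivation:
Register before byte 4: 0xE7
Byte 4: 0x30
0xE7 XOR 0x30 = 0xD7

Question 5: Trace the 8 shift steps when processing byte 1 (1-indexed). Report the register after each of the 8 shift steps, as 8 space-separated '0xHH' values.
Register before byte 1: 0x00
After XOR with byte 0x02: 0x02

Answer: 0x04 0x08 0x10 0x20 0x40 0x80 0x07 0x0E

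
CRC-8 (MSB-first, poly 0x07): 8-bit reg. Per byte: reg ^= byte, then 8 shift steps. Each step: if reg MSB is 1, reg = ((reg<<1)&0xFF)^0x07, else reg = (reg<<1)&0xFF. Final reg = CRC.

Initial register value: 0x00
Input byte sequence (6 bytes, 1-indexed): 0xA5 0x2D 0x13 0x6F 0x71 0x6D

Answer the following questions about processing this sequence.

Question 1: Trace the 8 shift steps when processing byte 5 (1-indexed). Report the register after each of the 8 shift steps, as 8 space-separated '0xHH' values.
Answer: 0xE0 0xC7 0x89 0x15 0x2A 0x54 0xA8 0x57

Derivation:
After byte 1 (0xA5): reg=0x72
After byte 2 (0x2D): reg=0x9A
After byte 3 (0x13): reg=0xB6
After byte 4 (0x6F): reg=0x01
Register before byte 5: 0x01
After XOR with byte 0x71: 0x70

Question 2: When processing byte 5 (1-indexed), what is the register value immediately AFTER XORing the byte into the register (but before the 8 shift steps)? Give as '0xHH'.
Register before byte 5: 0x01
Byte 5: 0x71
0x01 XOR 0x71 = 0x70

Answer: 0x70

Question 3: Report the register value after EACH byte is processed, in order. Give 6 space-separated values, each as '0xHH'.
0x72 0x9A 0xB6 0x01 0x57 0xA6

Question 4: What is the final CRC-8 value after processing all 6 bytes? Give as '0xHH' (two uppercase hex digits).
After byte 1 (0xA5): reg=0x72
After byte 2 (0x2D): reg=0x9A
After byte 3 (0x13): reg=0xB6
After byte 4 (0x6F): reg=0x01
After byte 5 (0x71): reg=0x57
After byte 6 (0x6D): reg=0xA6

Answer: 0xA6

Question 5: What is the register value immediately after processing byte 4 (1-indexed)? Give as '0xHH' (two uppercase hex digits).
Answer: 0x01

Derivation:
After byte 1 (0xA5): reg=0x72
After byte 2 (0x2D): reg=0x9A
After byte 3 (0x13): reg=0xB6
After byte 4 (0x6F): reg=0x01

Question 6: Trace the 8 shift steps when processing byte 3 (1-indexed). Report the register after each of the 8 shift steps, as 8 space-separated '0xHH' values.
Answer: 0x15 0x2A 0x54 0xA8 0x57 0xAE 0x5B 0xB6

Derivation:
After byte 1 (0xA5): reg=0x72
After byte 2 (0x2D): reg=0x9A
Register before byte 3: 0x9A
After XOR with byte 0x13: 0x89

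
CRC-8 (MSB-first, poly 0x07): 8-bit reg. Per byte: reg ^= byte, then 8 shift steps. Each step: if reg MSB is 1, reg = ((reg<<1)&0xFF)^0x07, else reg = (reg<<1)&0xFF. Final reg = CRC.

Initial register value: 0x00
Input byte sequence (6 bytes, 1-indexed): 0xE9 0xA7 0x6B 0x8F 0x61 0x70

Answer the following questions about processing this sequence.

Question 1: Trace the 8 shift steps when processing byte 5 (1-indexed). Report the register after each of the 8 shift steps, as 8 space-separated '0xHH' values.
After byte 1 (0xE9): reg=0x91
After byte 2 (0xA7): reg=0x82
After byte 3 (0x6B): reg=0x91
After byte 4 (0x8F): reg=0x5A
Register before byte 5: 0x5A
After XOR with byte 0x61: 0x3B

Answer: 0x76 0xEC 0xDF 0xB9 0x75 0xEA 0xD3 0xA1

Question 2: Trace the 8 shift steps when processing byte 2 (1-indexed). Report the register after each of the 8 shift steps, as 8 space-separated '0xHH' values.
Answer: 0x6C 0xD8 0xB7 0x69 0xD2 0xA3 0x41 0x82

Derivation:
After byte 1 (0xE9): reg=0x91
Register before byte 2: 0x91
After XOR with byte 0xA7: 0x36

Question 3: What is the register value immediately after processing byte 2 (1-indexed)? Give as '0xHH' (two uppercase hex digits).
Answer: 0x82

Derivation:
After byte 1 (0xE9): reg=0x91
After byte 2 (0xA7): reg=0x82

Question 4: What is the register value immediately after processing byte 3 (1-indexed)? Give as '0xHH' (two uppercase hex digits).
Answer: 0x91

Derivation:
After byte 1 (0xE9): reg=0x91
After byte 2 (0xA7): reg=0x82
After byte 3 (0x6B): reg=0x91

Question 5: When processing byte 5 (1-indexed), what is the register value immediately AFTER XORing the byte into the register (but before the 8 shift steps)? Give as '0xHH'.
Register before byte 5: 0x5A
Byte 5: 0x61
0x5A XOR 0x61 = 0x3B

Answer: 0x3B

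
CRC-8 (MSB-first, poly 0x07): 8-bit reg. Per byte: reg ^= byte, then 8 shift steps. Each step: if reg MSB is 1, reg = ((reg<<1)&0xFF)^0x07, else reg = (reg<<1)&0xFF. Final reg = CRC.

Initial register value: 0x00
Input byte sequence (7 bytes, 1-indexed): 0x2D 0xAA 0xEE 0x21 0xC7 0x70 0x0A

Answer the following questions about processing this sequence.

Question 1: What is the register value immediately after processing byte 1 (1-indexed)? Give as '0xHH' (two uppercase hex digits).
Answer: 0xC3

Derivation:
After byte 1 (0x2D): reg=0xC3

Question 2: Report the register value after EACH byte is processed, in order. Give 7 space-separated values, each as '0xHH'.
0xC3 0x18 0xCC 0x8D 0xF1 0x8E 0x95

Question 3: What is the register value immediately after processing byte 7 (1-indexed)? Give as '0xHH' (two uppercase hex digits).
Answer: 0x95

Derivation:
After byte 1 (0x2D): reg=0xC3
After byte 2 (0xAA): reg=0x18
After byte 3 (0xEE): reg=0xCC
After byte 4 (0x21): reg=0x8D
After byte 5 (0xC7): reg=0xF1
After byte 6 (0x70): reg=0x8E
After byte 7 (0x0A): reg=0x95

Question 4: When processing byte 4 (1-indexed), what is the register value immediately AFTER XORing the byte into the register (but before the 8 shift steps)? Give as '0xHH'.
Answer: 0xED

Derivation:
Register before byte 4: 0xCC
Byte 4: 0x21
0xCC XOR 0x21 = 0xED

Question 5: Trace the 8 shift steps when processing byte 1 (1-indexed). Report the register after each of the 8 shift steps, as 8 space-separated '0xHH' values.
Answer: 0x5A 0xB4 0x6F 0xDE 0xBB 0x71 0xE2 0xC3

Derivation:
Register before byte 1: 0x00
After XOR with byte 0x2D: 0x2D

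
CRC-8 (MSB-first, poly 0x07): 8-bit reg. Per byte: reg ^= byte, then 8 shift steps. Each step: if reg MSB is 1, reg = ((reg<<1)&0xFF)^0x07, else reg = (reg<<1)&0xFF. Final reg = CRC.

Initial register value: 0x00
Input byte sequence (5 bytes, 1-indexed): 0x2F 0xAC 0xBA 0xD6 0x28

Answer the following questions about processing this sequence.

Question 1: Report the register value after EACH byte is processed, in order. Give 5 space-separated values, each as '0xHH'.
0xCD 0x20 0xCF 0x4F 0x32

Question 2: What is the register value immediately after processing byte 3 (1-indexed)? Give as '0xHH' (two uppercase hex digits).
After byte 1 (0x2F): reg=0xCD
After byte 2 (0xAC): reg=0x20
After byte 3 (0xBA): reg=0xCF

Answer: 0xCF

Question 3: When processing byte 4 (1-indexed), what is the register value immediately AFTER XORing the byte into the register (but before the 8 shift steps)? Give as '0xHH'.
Register before byte 4: 0xCF
Byte 4: 0xD6
0xCF XOR 0xD6 = 0x19

Answer: 0x19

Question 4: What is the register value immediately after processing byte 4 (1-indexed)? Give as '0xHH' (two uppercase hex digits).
After byte 1 (0x2F): reg=0xCD
After byte 2 (0xAC): reg=0x20
After byte 3 (0xBA): reg=0xCF
After byte 4 (0xD6): reg=0x4F

Answer: 0x4F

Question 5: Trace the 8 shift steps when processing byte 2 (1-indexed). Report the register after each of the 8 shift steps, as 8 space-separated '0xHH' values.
Answer: 0xC2 0x83 0x01 0x02 0x04 0x08 0x10 0x20

Derivation:
After byte 1 (0x2F): reg=0xCD
Register before byte 2: 0xCD
After XOR with byte 0xAC: 0x61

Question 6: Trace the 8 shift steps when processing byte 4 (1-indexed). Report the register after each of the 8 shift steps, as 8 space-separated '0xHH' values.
Answer: 0x32 0x64 0xC8 0x97 0x29 0x52 0xA4 0x4F

Derivation:
After byte 1 (0x2F): reg=0xCD
After byte 2 (0xAC): reg=0x20
After byte 3 (0xBA): reg=0xCF
Register before byte 4: 0xCF
After XOR with byte 0xD6: 0x19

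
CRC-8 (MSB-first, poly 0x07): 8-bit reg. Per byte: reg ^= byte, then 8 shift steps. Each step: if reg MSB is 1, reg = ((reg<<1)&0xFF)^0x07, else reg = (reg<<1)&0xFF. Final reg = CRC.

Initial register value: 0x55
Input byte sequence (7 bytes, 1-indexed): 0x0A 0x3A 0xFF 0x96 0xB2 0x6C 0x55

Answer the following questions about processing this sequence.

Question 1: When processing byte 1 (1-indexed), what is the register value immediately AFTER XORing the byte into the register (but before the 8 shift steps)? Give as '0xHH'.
Register before byte 1: 0x55
Byte 1: 0x0A
0x55 XOR 0x0A = 0x5F

Answer: 0x5F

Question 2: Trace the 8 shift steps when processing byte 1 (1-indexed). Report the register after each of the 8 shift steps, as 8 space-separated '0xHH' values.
Answer: 0xBE 0x7B 0xF6 0xEB 0xD1 0xA5 0x4D 0x9A

Derivation:
Register before byte 1: 0x55
After XOR with byte 0x0A: 0x5F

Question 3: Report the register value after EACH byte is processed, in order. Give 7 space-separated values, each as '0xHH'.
0x9A 0x69 0xEB 0x74 0x5C 0x90 0x55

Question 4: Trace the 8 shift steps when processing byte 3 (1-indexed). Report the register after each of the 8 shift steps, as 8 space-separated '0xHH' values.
Answer: 0x2B 0x56 0xAC 0x5F 0xBE 0x7B 0xF6 0xEB

Derivation:
After byte 1 (0x0A): reg=0x9A
After byte 2 (0x3A): reg=0x69
Register before byte 3: 0x69
After XOR with byte 0xFF: 0x96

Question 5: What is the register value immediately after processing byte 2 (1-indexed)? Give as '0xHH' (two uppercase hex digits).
Answer: 0x69

Derivation:
After byte 1 (0x0A): reg=0x9A
After byte 2 (0x3A): reg=0x69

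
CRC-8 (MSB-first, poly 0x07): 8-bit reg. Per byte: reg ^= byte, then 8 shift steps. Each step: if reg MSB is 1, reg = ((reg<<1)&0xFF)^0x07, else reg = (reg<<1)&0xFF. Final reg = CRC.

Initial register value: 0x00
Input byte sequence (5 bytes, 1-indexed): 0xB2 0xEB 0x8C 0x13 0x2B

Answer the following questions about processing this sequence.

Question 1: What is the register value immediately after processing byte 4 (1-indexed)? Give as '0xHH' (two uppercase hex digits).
After byte 1 (0xB2): reg=0x17
After byte 2 (0xEB): reg=0xFA
After byte 3 (0x8C): reg=0x45
After byte 4 (0x13): reg=0xA5

Answer: 0xA5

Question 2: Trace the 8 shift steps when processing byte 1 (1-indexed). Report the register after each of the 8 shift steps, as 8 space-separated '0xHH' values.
Answer: 0x63 0xC6 0x8B 0x11 0x22 0x44 0x88 0x17

Derivation:
Register before byte 1: 0x00
After XOR with byte 0xB2: 0xB2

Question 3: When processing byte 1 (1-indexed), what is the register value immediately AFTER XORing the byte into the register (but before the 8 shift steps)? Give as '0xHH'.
Register before byte 1: 0x00
Byte 1: 0xB2
0x00 XOR 0xB2 = 0xB2

Answer: 0xB2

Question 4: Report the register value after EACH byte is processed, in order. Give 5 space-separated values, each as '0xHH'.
0x17 0xFA 0x45 0xA5 0xA3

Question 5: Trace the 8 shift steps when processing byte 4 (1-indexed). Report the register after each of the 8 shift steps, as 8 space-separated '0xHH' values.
After byte 1 (0xB2): reg=0x17
After byte 2 (0xEB): reg=0xFA
After byte 3 (0x8C): reg=0x45
Register before byte 4: 0x45
After XOR with byte 0x13: 0x56

Answer: 0xAC 0x5F 0xBE 0x7B 0xF6 0xEB 0xD1 0xA5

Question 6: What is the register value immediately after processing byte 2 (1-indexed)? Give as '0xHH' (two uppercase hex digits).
Answer: 0xFA

Derivation:
After byte 1 (0xB2): reg=0x17
After byte 2 (0xEB): reg=0xFA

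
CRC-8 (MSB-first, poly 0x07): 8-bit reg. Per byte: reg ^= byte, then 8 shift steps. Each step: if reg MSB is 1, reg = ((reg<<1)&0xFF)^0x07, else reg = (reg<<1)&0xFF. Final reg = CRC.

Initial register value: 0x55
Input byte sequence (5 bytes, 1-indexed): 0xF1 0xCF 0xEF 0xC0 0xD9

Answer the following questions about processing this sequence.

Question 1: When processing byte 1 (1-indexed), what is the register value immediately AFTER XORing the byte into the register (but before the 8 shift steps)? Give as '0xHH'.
Register before byte 1: 0x55
Byte 1: 0xF1
0x55 XOR 0xF1 = 0xA4

Answer: 0xA4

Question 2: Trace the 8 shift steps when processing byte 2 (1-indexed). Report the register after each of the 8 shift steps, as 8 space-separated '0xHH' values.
Answer: 0x73 0xE6 0xCB 0x91 0x25 0x4A 0x94 0x2F

Derivation:
After byte 1 (0xF1): reg=0x75
Register before byte 2: 0x75
After XOR with byte 0xCF: 0xBA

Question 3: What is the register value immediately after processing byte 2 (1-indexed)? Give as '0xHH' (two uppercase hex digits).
Answer: 0x2F

Derivation:
After byte 1 (0xF1): reg=0x75
After byte 2 (0xCF): reg=0x2F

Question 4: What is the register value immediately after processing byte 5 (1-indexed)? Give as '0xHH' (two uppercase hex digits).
After byte 1 (0xF1): reg=0x75
After byte 2 (0xCF): reg=0x2F
After byte 3 (0xEF): reg=0x4E
After byte 4 (0xC0): reg=0xA3
After byte 5 (0xD9): reg=0x61

Answer: 0x61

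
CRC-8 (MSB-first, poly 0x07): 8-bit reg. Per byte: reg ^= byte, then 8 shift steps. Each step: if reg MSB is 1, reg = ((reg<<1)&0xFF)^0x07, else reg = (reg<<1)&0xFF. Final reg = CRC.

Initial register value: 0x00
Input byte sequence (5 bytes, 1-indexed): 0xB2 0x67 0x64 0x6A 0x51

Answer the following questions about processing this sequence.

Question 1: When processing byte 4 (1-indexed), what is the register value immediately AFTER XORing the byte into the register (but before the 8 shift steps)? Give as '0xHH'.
Answer: 0xF3

Derivation:
Register before byte 4: 0x99
Byte 4: 0x6A
0x99 XOR 0x6A = 0xF3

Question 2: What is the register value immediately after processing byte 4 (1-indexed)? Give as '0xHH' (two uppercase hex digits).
After byte 1 (0xB2): reg=0x17
After byte 2 (0x67): reg=0x57
After byte 3 (0x64): reg=0x99
After byte 4 (0x6A): reg=0xD7

Answer: 0xD7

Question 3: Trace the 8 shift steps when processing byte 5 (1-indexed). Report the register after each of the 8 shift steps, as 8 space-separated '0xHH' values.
After byte 1 (0xB2): reg=0x17
After byte 2 (0x67): reg=0x57
After byte 3 (0x64): reg=0x99
After byte 4 (0x6A): reg=0xD7
Register before byte 5: 0xD7
After XOR with byte 0x51: 0x86

Answer: 0x0B 0x16 0x2C 0x58 0xB0 0x67 0xCE 0x9B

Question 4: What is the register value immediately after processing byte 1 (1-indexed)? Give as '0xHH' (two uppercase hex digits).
After byte 1 (0xB2): reg=0x17

Answer: 0x17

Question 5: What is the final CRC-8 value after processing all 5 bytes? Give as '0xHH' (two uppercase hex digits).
Answer: 0x9B

Derivation:
After byte 1 (0xB2): reg=0x17
After byte 2 (0x67): reg=0x57
After byte 3 (0x64): reg=0x99
After byte 4 (0x6A): reg=0xD7
After byte 5 (0x51): reg=0x9B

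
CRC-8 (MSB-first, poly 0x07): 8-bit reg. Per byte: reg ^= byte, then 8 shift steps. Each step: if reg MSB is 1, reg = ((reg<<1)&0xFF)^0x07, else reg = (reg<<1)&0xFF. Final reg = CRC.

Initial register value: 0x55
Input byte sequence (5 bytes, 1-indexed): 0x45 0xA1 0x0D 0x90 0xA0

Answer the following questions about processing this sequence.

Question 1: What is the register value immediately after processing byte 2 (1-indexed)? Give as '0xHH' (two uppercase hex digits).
After byte 1 (0x45): reg=0x70
After byte 2 (0xA1): reg=0x39

Answer: 0x39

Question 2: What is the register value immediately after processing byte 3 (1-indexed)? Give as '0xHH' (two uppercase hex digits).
After byte 1 (0x45): reg=0x70
After byte 2 (0xA1): reg=0x39
After byte 3 (0x0D): reg=0x8C

Answer: 0x8C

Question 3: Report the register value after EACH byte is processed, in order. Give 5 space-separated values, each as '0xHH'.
0x70 0x39 0x8C 0x54 0xC2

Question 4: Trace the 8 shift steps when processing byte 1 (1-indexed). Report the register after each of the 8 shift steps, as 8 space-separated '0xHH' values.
Register before byte 1: 0x55
After XOR with byte 0x45: 0x10

Answer: 0x20 0x40 0x80 0x07 0x0E 0x1C 0x38 0x70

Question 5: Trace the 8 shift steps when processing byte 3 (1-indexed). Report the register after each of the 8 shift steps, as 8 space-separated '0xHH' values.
After byte 1 (0x45): reg=0x70
After byte 2 (0xA1): reg=0x39
Register before byte 3: 0x39
After XOR with byte 0x0D: 0x34

Answer: 0x68 0xD0 0xA7 0x49 0x92 0x23 0x46 0x8C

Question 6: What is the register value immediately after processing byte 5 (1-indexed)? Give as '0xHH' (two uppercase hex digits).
Answer: 0xC2

Derivation:
After byte 1 (0x45): reg=0x70
After byte 2 (0xA1): reg=0x39
After byte 3 (0x0D): reg=0x8C
After byte 4 (0x90): reg=0x54
After byte 5 (0xA0): reg=0xC2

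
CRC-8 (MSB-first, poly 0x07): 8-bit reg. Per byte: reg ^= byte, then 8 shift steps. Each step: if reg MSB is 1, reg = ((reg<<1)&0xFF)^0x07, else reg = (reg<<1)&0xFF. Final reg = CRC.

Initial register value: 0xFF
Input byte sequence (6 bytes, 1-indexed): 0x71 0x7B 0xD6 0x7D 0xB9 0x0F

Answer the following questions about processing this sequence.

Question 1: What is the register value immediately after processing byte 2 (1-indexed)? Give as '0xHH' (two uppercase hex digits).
After byte 1 (0x71): reg=0xA3
After byte 2 (0x7B): reg=0x06

Answer: 0x06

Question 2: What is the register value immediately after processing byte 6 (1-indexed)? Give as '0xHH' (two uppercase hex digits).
After byte 1 (0x71): reg=0xA3
After byte 2 (0x7B): reg=0x06
After byte 3 (0xD6): reg=0x3E
After byte 4 (0x7D): reg=0xCE
After byte 5 (0xB9): reg=0x42
After byte 6 (0x0F): reg=0xE4

Answer: 0xE4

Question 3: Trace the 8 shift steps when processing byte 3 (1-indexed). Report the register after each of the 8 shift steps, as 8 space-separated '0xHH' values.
Answer: 0xA7 0x49 0x92 0x23 0x46 0x8C 0x1F 0x3E

Derivation:
After byte 1 (0x71): reg=0xA3
After byte 2 (0x7B): reg=0x06
Register before byte 3: 0x06
After XOR with byte 0xD6: 0xD0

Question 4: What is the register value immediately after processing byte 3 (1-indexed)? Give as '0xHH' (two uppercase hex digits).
Answer: 0x3E

Derivation:
After byte 1 (0x71): reg=0xA3
After byte 2 (0x7B): reg=0x06
After byte 3 (0xD6): reg=0x3E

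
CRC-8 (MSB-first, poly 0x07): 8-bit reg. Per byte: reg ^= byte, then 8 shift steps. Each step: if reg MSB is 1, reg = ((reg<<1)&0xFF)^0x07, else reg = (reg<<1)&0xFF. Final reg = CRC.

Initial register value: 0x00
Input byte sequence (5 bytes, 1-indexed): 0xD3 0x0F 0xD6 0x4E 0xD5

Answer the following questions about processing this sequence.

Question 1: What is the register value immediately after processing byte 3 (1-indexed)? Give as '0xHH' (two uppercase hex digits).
After byte 1 (0xD3): reg=0x37
After byte 2 (0x0F): reg=0xA8
After byte 3 (0xD6): reg=0x7D

Answer: 0x7D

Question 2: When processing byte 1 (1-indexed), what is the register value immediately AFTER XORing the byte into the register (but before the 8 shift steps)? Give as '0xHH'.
Register before byte 1: 0x00
Byte 1: 0xD3
0x00 XOR 0xD3 = 0xD3

Answer: 0xD3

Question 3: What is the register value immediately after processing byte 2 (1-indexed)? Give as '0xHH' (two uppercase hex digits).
Answer: 0xA8

Derivation:
After byte 1 (0xD3): reg=0x37
After byte 2 (0x0F): reg=0xA8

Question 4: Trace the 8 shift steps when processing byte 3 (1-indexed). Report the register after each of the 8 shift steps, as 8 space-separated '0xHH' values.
After byte 1 (0xD3): reg=0x37
After byte 2 (0x0F): reg=0xA8
Register before byte 3: 0xA8
After XOR with byte 0xD6: 0x7E

Answer: 0xFC 0xFF 0xF9 0xF5 0xED 0xDD 0xBD 0x7D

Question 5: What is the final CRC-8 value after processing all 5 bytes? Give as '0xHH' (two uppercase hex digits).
After byte 1 (0xD3): reg=0x37
After byte 2 (0x0F): reg=0xA8
After byte 3 (0xD6): reg=0x7D
After byte 4 (0x4E): reg=0x99
After byte 5 (0xD5): reg=0xE3

Answer: 0xE3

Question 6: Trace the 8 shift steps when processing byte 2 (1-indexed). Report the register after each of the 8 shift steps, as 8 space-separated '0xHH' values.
After byte 1 (0xD3): reg=0x37
Register before byte 2: 0x37
After XOR with byte 0x0F: 0x38

Answer: 0x70 0xE0 0xC7 0x89 0x15 0x2A 0x54 0xA8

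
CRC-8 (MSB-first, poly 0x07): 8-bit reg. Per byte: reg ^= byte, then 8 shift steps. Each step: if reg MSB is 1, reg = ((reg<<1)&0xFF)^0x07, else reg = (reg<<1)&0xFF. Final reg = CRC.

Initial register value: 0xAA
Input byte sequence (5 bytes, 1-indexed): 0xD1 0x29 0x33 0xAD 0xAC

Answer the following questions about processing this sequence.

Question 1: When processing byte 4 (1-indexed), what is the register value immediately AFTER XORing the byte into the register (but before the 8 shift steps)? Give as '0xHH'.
Answer: 0xAC

Derivation:
Register before byte 4: 0x01
Byte 4: 0xAD
0x01 XOR 0xAD = 0xAC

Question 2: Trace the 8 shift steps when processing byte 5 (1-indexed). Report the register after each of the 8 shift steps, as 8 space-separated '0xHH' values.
Answer: 0xC5 0x8D 0x1D 0x3A 0x74 0xE8 0xD7 0xA9

Derivation:
After byte 1 (0xD1): reg=0x66
After byte 2 (0x29): reg=0xEA
After byte 3 (0x33): reg=0x01
After byte 4 (0xAD): reg=0x4D
Register before byte 5: 0x4D
After XOR with byte 0xAC: 0xE1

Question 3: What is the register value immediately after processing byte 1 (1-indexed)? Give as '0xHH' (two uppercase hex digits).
After byte 1 (0xD1): reg=0x66

Answer: 0x66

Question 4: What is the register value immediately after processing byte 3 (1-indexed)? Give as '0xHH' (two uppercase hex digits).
Answer: 0x01

Derivation:
After byte 1 (0xD1): reg=0x66
After byte 2 (0x29): reg=0xEA
After byte 3 (0x33): reg=0x01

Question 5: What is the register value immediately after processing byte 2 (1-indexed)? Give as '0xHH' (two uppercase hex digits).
Answer: 0xEA

Derivation:
After byte 1 (0xD1): reg=0x66
After byte 2 (0x29): reg=0xEA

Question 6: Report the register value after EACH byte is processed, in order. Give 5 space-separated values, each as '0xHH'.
0x66 0xEA 0x01 0x4D 0xA9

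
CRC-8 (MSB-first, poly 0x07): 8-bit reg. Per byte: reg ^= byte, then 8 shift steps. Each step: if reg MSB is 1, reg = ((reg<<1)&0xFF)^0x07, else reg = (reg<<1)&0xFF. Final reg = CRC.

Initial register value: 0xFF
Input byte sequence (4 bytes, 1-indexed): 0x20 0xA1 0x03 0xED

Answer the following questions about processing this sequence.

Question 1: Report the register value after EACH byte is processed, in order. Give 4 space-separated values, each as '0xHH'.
0x13 0x17 0x6C 0x8E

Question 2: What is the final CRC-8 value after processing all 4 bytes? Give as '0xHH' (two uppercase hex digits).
Answer: 0x8E

Derivation:
After byte 1 (0x20): reg=0x13
After byte 2 (0xA1): reg=0x17
After byte 3 (0x03): reg=0x6C
After byte 4 (0xED): reg=0x8E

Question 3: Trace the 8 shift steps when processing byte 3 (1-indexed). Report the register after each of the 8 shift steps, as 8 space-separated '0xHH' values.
After byte 1 (0x20): reg=0x13
After byte 2 (0xA1): reg=0x17
Register before byte 3: 0x17
After XOR with byte 0x03: 0x14

Answer: 0x28 0x50 0xA0 0x47 0x8E 0x1B 0x36 0x6C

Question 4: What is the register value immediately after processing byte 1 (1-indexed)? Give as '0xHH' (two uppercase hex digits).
Answer: 0x13

Derivation:
After byte 1 (0x20): reg=0x13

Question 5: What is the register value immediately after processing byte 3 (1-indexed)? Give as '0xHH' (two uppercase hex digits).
After byte 1 (0x20): reg=0x13
After byte 2 (0xA1): reg=0x17
After byte 3 (0x03): reg=0x6C

Answer: 0x6C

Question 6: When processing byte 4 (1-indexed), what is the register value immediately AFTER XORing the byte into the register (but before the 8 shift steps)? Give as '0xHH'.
Answer: 0x81

Derivation:
Register before byte 4: 0x6C
Byte 4: 0xED
0x6C XOR 0xED = 0x81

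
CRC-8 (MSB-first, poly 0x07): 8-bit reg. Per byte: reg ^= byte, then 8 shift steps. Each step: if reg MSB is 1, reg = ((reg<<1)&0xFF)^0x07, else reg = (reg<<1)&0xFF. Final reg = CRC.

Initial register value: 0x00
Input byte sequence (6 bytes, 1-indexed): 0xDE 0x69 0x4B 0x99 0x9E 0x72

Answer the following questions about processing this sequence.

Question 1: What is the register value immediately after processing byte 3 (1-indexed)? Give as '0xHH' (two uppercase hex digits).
After byte 1 (0xDE): reg=0x14
After byte 2 (0x69): reg=0x74
After byte 3 (0x4B): reg=0xBD

Answer: 0xBD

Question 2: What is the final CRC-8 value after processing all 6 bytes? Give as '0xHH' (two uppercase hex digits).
After byte 1 (0xDE): reg=0x14
After byte 2 (0x69): reg=0x74
After byte 3 (0x4B): reg=0xBD
After byte 4 (0x99): reg=0xFC
After byte 5 (0x9E): reg=0x29
After byte 6 (0x72): reg=0x86

Answer: 0x86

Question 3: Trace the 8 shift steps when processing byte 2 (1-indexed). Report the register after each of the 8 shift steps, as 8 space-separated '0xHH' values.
Answer: 0xFA 0xF3 0xE1 0xC5 0x8D 0x1D 0x3A 0x74

Derivation:
After byte 1 (0xDE): reg=0x14
Register before byte 2: 0x14
After XOR with byte 0x69: 0x7D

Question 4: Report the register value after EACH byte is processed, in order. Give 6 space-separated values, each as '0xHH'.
0x14 0x74 0xBD 0xFC 0x29 0x86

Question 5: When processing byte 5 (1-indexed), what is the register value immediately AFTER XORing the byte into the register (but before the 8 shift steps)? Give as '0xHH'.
Answer: 0x62

Derivation:
Register before byte 5: 0xFC
Byte 5: 0x9E
0xFC XOR 0x9E = 0x62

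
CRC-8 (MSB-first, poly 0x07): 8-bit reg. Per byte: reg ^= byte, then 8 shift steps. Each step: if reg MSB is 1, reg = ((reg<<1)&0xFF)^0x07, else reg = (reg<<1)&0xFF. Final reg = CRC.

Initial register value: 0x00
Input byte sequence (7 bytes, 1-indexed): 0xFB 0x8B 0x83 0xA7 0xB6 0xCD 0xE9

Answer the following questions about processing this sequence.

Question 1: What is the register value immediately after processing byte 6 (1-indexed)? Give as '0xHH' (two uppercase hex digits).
After byte 1 (0xFB): reg=0xEF
After byte 2 (0x8B): reg=0x3B
After byte 3 (0x83): reg=0x21
After byte 4 (0xA7): reg=0x9B
After byte 5 (0xB6): reg=0xC3
After byte 6 (0xCD): reg=0x2A

Answer: 0x2A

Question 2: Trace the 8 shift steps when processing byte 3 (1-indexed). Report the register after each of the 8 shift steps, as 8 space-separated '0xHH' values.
Answer: 0x77 0xEE 0xDB 0xB1 0x65 0xCA 0x93 0x21

Derivation:
After byte 1 (0xFB): reg=0xEF
After byte 2 (0x8B): reg=0x3B
Register before byte 3: 0x3B
After XOR with byte 0x83: 0xB8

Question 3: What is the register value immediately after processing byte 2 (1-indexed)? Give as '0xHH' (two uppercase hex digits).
After byte 1 (0xFB): reg=0xEF
After byte 2 (0x8B): reg=0x3B

Answer: 0x3B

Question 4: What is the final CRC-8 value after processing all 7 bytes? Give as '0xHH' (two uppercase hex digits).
Answer: 0x47

Derivation:
After byte 1 (0xFB): reg=0xEF
After byte 2 (0x8B): reg=0x3B
After byte 3 (0x83): reg=0x21
After byte 4 (0xA7): reg=0x9B
After byte 5 (0xB6): reg=0xC3
After byte 6 (0xCD): reg=0x2A
After byte 7 (0xE9): reg=0x47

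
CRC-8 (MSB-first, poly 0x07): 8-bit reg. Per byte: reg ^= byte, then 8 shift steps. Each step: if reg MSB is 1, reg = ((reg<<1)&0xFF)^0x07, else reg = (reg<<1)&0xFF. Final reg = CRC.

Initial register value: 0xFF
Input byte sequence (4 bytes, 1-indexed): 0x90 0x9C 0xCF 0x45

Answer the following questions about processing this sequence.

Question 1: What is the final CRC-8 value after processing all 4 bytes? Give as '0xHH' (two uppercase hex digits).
Answer: 0x26

Derivation:
After byte 1 (0x90): reg=0x0A
After byte 2 (0x9C): reg=0xEB
After byte 3 (0xCF): reg=0xFC
After byte 4 (0x45): reg=0x26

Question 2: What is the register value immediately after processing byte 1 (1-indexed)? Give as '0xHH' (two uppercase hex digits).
After byte 1 (0x90): reg=0x0A

Answer: 0x0A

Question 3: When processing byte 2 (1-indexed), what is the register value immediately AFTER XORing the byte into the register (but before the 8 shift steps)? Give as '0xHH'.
Answer: 0x96

Derivation:
Register before byte 2: 0x0A
Byte 2: 0x9C
0x0A XOR 0x9C = 0x96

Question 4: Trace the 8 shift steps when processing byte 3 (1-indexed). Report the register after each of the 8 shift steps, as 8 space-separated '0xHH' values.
Answer: 0x48 0x90 0x27 0x4E 0x9C 0x3F 0x7E 0xFC

Derivation:
After byte 1 (0x90): reg=0x0A
After byte 2 (0x9C): reg=0xEB
Register before byte 3: 0xEB
After XOR with byte 0xCF: 0x24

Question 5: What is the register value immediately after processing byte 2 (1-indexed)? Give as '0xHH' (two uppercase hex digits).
After byte 1 (0x90): reg=0x0A
After byte 2 (0x9C): reg=0xEB

Answer: 0xEB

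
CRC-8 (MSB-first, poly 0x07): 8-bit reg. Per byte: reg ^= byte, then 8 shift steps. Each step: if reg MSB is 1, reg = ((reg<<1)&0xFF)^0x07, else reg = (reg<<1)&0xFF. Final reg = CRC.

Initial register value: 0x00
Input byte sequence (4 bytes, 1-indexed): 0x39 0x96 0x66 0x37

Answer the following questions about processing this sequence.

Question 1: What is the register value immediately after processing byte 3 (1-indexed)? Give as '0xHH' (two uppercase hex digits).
After byte 1 (0x39): reg=0xAF
After byte 2 (0x96): reg=0xAF
After byte 3 (0x66): reg=0x71

Answer: 0x71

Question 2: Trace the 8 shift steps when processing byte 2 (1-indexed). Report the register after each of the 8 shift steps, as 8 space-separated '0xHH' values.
Answer: 0x72 0xE4 0xCF 0x99 0x35 0x6A 0xD4 0xAF

Derivation:
After byte 1 (0x39): reg=0xAF
Register before byte 2: 0xAF
After XOR with byte 0x96: 0x39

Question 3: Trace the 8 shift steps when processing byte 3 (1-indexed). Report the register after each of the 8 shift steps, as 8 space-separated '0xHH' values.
After byte 1 (0x39): reg=0xAF
After byte 2 (0x96): reg=0xAF
Register before byte 3: 0xAF
After XOR with byte 0x66: 0xC9

Answer: 0x95 0x2D 0x5A 0xB4 0x6F 0xDE 0xBB 0x71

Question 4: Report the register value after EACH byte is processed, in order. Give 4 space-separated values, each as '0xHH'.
0xAF 0xAF 0x71 0xD5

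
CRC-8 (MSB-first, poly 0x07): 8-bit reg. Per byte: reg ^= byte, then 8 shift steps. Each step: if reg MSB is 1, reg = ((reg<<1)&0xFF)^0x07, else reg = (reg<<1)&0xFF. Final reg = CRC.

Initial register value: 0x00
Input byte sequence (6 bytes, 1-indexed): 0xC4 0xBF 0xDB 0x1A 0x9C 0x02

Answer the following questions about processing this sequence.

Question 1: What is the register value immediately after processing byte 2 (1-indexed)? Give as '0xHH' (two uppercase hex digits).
After byte 1 (0xC4): reg=0x52
After byte 2 (0xBF): reg=0x8D

Answer: 0x8D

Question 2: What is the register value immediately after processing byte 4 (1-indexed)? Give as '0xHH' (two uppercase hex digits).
Answer: 0x34

Derivation:
After byte 1 (0xC4): reg=0x52
After byte 2 (0xBF): reg=0x8D
After byte 3 (0xDB): reg=0xA5
After byte 4 (0x1A): reg=0x34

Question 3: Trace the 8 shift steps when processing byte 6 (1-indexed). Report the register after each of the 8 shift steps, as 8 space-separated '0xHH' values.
Answer: 0xA6 0x4B 0x96 0x2B 0x56 0xAC 0x5F 0xBE

Derivation:
After byte 1 (0xC4): reg=0x52
After byte 2 (0xBF): reg=0x8D
After byte 3 (0xDB): reg=0xA5
After byte 4 (0x1A): reg=0x34
After byte 5 (0x9C): reg=0x51
Register before byte 6: 0x51
After XOR with byte 0x02: 0x53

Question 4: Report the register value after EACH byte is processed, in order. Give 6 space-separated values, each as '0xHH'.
0x52 0x8D 0xA5 0x34 0x51 0xBE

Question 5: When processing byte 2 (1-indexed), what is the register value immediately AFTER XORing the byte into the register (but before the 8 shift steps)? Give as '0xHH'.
Answer: 0xED

Derivation:
Register before byte 2: 0x52
Byte 2: 0xBF
0x52 XOR 0xBF = 0xED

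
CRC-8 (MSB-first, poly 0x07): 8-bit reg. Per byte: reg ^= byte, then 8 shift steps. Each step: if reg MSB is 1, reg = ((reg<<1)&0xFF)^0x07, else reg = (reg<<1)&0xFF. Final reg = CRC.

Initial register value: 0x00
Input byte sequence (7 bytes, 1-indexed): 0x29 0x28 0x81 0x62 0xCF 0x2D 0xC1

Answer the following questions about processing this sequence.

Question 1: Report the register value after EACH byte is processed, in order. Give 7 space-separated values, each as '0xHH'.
0xDF 0xCB 0xF1 0xF0 0xBD 0xF9 0xA8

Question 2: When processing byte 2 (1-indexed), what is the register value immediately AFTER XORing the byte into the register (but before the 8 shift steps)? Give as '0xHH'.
Answer: 0xF7

Derivation:
Register before byte 2: 0xDF
Byte 2: 0x28
0xDF XOR 0x28 = 0xF7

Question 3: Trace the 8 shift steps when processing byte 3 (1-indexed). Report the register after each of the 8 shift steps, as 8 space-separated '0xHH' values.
After byte 1 (0x29): reg=0xDF
After byte 2 (0x28): reg=0xCB
Register before byte 3: 0xCB
After XOR with byte 0x81: 0x4A

Answer: 0x94 0x2F 0x5E 0xBC 0x7F 0xFE 0xFB 0xF1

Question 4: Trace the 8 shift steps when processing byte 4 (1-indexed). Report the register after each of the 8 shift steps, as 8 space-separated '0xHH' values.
After byte 1 (0x29): reg=0xDF
After byte 2 (0x28): reg=0xCB
After byte 3 (0x81): reg=0xF1
Register before byte 4: 0xF1
After XOR with byte 0x62: 0x93

Answer: 0x21 0x42 0x84 0x0F 0x1E 0x3C 0x78 0xF0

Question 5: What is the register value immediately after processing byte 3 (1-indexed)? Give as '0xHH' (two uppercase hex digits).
Answer: 0xF1

Derivation:
After byte 1 (0x29): reg=0xDF
After byte 2 (0x28): reg=0xCB
After byte 3 (0x81): reg=0xF1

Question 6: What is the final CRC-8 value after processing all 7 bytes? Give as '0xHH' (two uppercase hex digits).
After byte 1 (0x29): reg=0xDF
After byte 2 (0x28): reg=0xCB
After byte 3 (0x81): reg=0xF1
After byte 4 (0x62): reg=0xF0
After byte 5 (0xCF): reg=0xBD
After byte 6 (0x2D): reg=0xF9
After byte 7 (0xC1): reg=0xA8

Answer: 0xA8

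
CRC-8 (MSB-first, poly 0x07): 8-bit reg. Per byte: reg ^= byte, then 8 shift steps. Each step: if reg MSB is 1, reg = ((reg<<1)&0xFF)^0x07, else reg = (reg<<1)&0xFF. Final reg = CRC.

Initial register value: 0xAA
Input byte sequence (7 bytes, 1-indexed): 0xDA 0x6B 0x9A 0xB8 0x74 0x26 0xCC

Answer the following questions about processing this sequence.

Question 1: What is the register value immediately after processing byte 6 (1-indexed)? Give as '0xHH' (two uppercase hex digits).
After byte 1 (0xDA): reg=0x57
After byte 2 (0x6B): reg=0xB4
After byte 3 (0x9A): reg=0xCA
After byte 4 (0xB8): reg=0x59
After byte 5 (0x74): reg=0xC3
After byte 6 (0x26): reg=0xB5

Answer: 0xB5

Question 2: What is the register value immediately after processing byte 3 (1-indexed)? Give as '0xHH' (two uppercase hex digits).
After byte 1 (0xDA): reg=0x57
After byte 2 (0x6B): reg=0xB4
After byte 3 (0x9A): reg=0xCA

Answer: 0xCA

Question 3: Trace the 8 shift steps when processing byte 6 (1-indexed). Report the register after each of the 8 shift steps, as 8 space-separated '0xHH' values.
Answer: 0xCD 0x9D 0x3D 0x7A 0xF4 0xEF 0xD9 0xB5

Derivation:
After byte 1 (0xDA): reg=0x57
After byte 2 (0x6B): reg=0xB4
After byte 3 (0x9A): reg=0xCA
After byte 4 (0xB8): reg=0x59
After byte 5 (0x74): reg=0xC3
Register before byte 6: 0xC3
After XOR with byte 0x26: 0xE5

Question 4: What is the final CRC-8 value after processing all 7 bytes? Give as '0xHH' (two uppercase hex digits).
Answer: 0x68

Derivation:
After byte 1 (0xDA): reg=0x57
After byte 2 (0x6B): reg=0xB4
After byte 3 (0x9A): reg=0xCA
After byte 4 (0xB8): reg=0x59
After byte 5 (0x74): reg=0xC3
After byte 6 (0x26): reg=0xB5
After byte 7 (0xCC): reg=0x68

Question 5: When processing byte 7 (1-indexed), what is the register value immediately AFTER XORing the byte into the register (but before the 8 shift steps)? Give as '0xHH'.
Answer: 0x79

Derivation:
Register before byte 7: 0xB5
Byte 7: 0xCC
0xB5 XOR 0xCC = 0x79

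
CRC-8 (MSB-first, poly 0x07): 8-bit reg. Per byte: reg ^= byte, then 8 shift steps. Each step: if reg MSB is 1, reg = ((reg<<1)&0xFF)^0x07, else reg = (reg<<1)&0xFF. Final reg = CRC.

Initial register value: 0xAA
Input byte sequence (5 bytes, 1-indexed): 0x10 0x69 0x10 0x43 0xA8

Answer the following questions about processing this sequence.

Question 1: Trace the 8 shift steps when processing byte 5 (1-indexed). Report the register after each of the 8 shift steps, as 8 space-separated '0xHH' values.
After byte 1 (0x10): reg=0x2F
After byte 2 (0x69): reg=0xD5
After byte 3 (0x10): reg=0x55
After byte 4 (0x43): reg=0x62
Register before byte 5: 0x62
After XOR with byte 0xA8: 0xCA

Answer: 0x93 0x21 0x42 0x84 0x0F 0x1E 0x3C 0x78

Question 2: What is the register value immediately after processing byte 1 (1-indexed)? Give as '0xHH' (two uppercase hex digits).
Answer: 0x2F

Derivation:
After byte 1 (0x10): reg=0x2F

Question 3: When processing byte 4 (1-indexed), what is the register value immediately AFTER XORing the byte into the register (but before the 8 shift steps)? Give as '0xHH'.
Answer: 0x16

Derivation:
Register before byte 4: 0x55
Byte 4: 0x43
0x55 XOR 0x43 = 0x16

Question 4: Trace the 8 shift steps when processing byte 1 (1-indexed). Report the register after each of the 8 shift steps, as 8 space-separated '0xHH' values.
Answer: 0x73 0xE6 0xCB 0x91 0x25 0x4A 0x94 0x2F

Derivation:
Register before byte 1: 0xAA
After XOR with byte 0x10: 0xBA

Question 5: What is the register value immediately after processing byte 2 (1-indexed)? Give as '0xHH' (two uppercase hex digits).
After byte 1 (0x10): reg=0x2F
After byte 2 (0x69): reg=0xD5

Answer: 0xD5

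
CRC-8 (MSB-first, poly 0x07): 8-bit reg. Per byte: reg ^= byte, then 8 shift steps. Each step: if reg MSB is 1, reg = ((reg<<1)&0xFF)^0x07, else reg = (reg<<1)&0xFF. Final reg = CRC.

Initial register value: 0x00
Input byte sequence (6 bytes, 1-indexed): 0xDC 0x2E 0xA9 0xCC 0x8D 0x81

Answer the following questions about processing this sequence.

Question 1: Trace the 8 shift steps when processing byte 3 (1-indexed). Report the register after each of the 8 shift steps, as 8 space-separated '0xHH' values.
After byte 1 (0xDC): reg=0x1A
After byte 2 (0x2E): reg=0x8C
Register before byte 3: 0x8C
After XOR with byte 0xA9: 0x25

Answer: 0x4A 0x94 0x2F 0x5E 0xBC 0x7F 0xFE 0xFB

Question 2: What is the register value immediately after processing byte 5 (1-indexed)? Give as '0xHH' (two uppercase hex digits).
Answer: 0x38

Derivation:
After byte 1 (0xDC): reg=0x1A
After byte 2 (0x2E): reg=0x8C
After byte 3 (0xA9): reg=0xFB
After byte 4 (0xCC): reg=0x85
After byte 5 (0x8D): reg=0x38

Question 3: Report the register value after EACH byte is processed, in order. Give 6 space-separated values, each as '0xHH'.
0x1A 0x8C 0xFB 0x85 0x38 0x26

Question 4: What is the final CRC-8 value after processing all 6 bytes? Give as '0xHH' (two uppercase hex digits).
After byte 1 (0xDC): reg=0x1A
After byte 2 (0x2E): reg=0x8C
After byte 3 (0xA9): reg=0xFB
After byte 4 (0xCC): reg=0x85
After byte 5 (0x8D): reg=0x38
After byte 6 (0x81): reg=0x26

Answer: 0x26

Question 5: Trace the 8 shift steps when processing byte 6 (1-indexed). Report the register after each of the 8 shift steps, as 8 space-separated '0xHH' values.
Answer: 0x75 0xEA 0xD3 0xA1 0x45 0x8A 0x13 0x26

Derivation:
After byte 1 (0xDC): reg=0x1A
After byte 2 (0x2E): reg=0x8C
After byte 3 (0xA9): reg=0xFB
After byte 4 (0xCC): reg=0x85
After byte 5 (0x8D): reg=0x38
Register before byte 6: 0x38
After XOR with byte 0x81: 0xB9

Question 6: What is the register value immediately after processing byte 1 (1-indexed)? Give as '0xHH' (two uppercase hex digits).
After byte 1 (0xDC): reg=0x1A

Answer: 0x1A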